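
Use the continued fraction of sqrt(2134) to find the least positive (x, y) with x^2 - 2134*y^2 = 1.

First expand sqrt(2134) as a continued fraction. With x_i = (sqrt(2134) + m_i)/d_i and (m_0, d_0) = (0, 1): a_0 = floor(sqrt(2134)) = 46, since 46^2 = 2116 <= 2134 < 2209 = 47^2.
Iterate m_{i+1} = d_i*a_i - m_i, d_{i+1} = (2134 - m_{i+1}^2)/d_i, a_{i+1} = floor((a_0 + m_{i+1})/d_{i+1}):
  m_1 = 1*46 - 0 = 46, d_1 = (2134 - 46^2)/1 = 18/1 = 18, a_1 = floor((46 + 46)/18) = 5.
  m_2 = 18*5 - 46 = 44, d_2 = (2134 - 44^2)/18 = 198/18 = 11, a_2 = floor((46 + 44)/11) = 8.
  m_3 = 11*8 - 44 = 44, d_3 = (2134 - 44^2)/11 = 198/11 = 18, a_3 = floor((46 + 44)/18) = 5.
  m_4 = 18*5 - 44 = 46, d_4 = (2134 - 46^2)/18 = 18/18 = 1, a_4 = floor((46 + 46)/1) = 92.
  m_5 = 1*92 - 46 = 46, d_5 = (2134 - 46^2)/1 = 18/1 = 18: (m_5, d_5) = (m_1, d_1) = (46, 18), so from here the quotients repeat a_1, ..., a_4; the period length is 4.
So sqrt(2134) = [46; (5, 8, 5, 92)] with period length k = 4.
k is even, so the fundamental solution of x^2 - 2134y^2 = 1 is (p_{k-1}, q_{k-1}) = (p_3, q_3); compute convergents through index 3.
Convergents (p_i = a_i*p_{i-1} + p_{i-2}, q_i = a_i*q_{i-1} + q_{i-2} with p_{-2}=0, p_{-1}=1, q_{-2}=1, q_{-1}=0):
  i=0: a_0=46, p_0 = 46*1 + 0 = 46, q_0 = 46*0 + 1 = 1.
  i=1: a_1=5, p_1 = 5*46 + 1 = 231, q_1 = 5*1 + 0 = 5.
  i=2: a_2=8, p_2 = 8*231 + 46 = 1894, q_2 = 8*5 + 1 = 41.
  i=3: a_3=5, p_3 = 5*1894 + 231 = 9701, q_3 = 5*41 + 5 = 210.
Check: 9701^2 - 2134*210^2 = 94109401 - 94109400 = 1, so (x, y) = (9701, 210) solves the equation, and by the theorem it is the least positive solution.

(x, y) = (9701, 210)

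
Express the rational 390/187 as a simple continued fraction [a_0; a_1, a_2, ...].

[2; 11, 1, 2, 5]

Run the Euclidean algorithm on 390 and 187; the successive quotients are the partial quotients a_0, a_1, ... (each step inverts the fractional part left over by the previous one):
  390 = 2*187 + 16, so a_0 = 2.
  187 = 11*16 + 11, so a_1 = 11.
  16 = 1*11 + 5, so a_2 = 1.
  11 = 2*5 + 1, so a_3 = 2.
  5 = 5*1 + 0, so a_4 = 5.
The remainder reaches 0 after 5 divisions, so the expansion has 5 partial quotients, read off in order.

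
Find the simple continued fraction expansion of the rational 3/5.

Run the Euclidean algorithm on 3 and 5; the successive quotients are the partial quotients a_0, a_1, ... (each step inverts the fractional part left over by the previous one):
  3 = 0*5 + 3, so a_0 = 0.
  5 = 1*3 + 2, so a_1 = 1.
  3 = 1*2 + 1, so a_2 = 1.
  2 = 2*1 + 0, so a_3 = 2.
The remainder reaches 0 after 4 divisions, so the expansion has 4 partial quotients, read off in order.

[0; 1, 1, 2]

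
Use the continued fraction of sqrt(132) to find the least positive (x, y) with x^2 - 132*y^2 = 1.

(x, y) = (23, 2)

First expand sqrt(132) as a continued fraction. With x_i = (sqrt(132) + m_i)/d_i and (m_0, d_0) = (0, 1): a_0 = floor(sqrt(132)) = 11, since 11^2 = 121 <= 132 < 144 = 12^2.
Iterate m_{i+1} = d_i*a_i - m_i, d_{i+1} = (132 - m_{i+1}^2)/d_i, a_{i+1} = floor((a_0 + m_{i+1})/d_{i+1}):
  m_1 = 1*11 - 0 = 11, d_1 = (132 - 11^2)/1 = 11/1 = 11, a_1 = floor((11 + 11)/11) = 2.
  m_2 = 11*2 - 11 = 11, d_2 = (132 - 11^2)/11 = 11/11 = 1, a_2 = floor((11 + 11)/1) = 22.
  m_3 = 1*22 - 11 = 11, d_3 = (132 - 11^2)/1 = 11/1 = 11: (m_3, d_3) = (m_1, d_1) = (11, 11), so from here the quotients repeat a_1, a_2; the period length is 2.
So sqrt(132) = [11; (2, 22)] with period length k = 2.
k is even, so the fundamental solution of x^2 - 132y^2 = 1 is (p_{k-1}, q_{k-1}) = (p_1, q_1); compute convergents through index 1.
Convergents (p_i = a_i*p_{i-1} + p_{i-2}, q_i = a_i*q_{i-1} + q_{i-2} with p_{-2}=0, p_{-1}=1, q_{-2}=1, q_{-1}=0):
  i=0: a_0=11, p_0 = 11*1 + 0 = 11, q_0 = 11*0 + 1 = 1.
  i=1: a_1=2, p_1 = 2*11 + 1 = 23, q_1 = 2*1 + 0 = 2.
Check: 23^2 - 132*2^2 = 529 - 528 = 1, so (x, y) = (23, 2) solves the equation, and by the theorem it is the least positive solution.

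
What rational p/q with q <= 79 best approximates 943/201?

Expand x = 943/201 as a continued fraction with the Euclidean algorithm:
  943 = 4*201 + 139, so a_0 = 4.
  201 = 1*139 + 62, so a_1 = 1.
  139 = 2*62 + 15, so a_2 = 2.
  62 = 4*15 + 2, so a_3 = 4.
  15 = 7*2 + 1, so a_4 = 7.
  2 = 2*1 + 0, so a_5 = 2.
so x = [4; 1, 2, 4, 7, 2].
Convergents (p_i = a_i*p_{i-1} + p_{i-2}, q_i = a_i*q_{i-1} + q_{i-2} with p_{-2}=0, p_{-1}=1, q_{-2}=1, q_{-1}=0), until the denominator exceeds 79:
  i=0: a_0=4, p_0 = 4*1 + 0 = 4, q_0 = 4*0 + 1 = 1.
  i=1: a_1=1, p_1 = 1*4 + 1 = 5, q_1 = 1*1 + 0 = 1.
  i=2: a_2=2, p_2 = 2*5 + 4 = 14, q_2 = 2*1 + 1 = 3.
  i=3: a_3=4, p_3 = 4*14 + 5 = 61, q_3 = 4*3 + 1 = 13.
  i=4: a_4=7, p_4 = 7*61 + 14 = 441, q_4 = 7*13 + 3 = 94.
q_4 = 94 > 79, so the last convergent with denominator <= 79 is p_3/q_3 = 61/13.
The closest fraction with denominator <= 79 is either p_3/q_3 or the intermediate fraction (k*p_3 + p_2)/(k*q_3 + q_2) with the largest k >= 1 whose denominator stays <= 79; these approach x as k grows, and every other convergent or intermediate fraction in range is farther away.
Largest k: floor((79 - q_2)/q_3) = floor((79 - 3)/13) = 5.
That gives (5*61 + 14)/(5*13 + 3) = 319/68.
Compare the errors: |x - 61/13| = |943*13 - 61*201|/(201*13) = 2/2613, and |x - 319/68| = |943*68 - 319*201|/(201*68) = 5/13668.
Cross-multiplying, 5*2613 = 13065 < 27336 = 2*13668, so 5/13668 is smaller: the intermediate fraction 319/68 is closer to x than 61/13.

319/68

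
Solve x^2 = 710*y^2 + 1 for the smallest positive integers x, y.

First expand sqrt(710) as a continued fraction. With x_i = (sqrt(710) + m_i)/d_i and (m_0, d_0) = (0, 1): a_0 = floor(sqrt(710)) = 26, since 26^2 = 676 <= 710 < 729 = 27^2.
Iterate m_{i+1} = d_i*a_i - m_i, d_{i+1} = (710 - m_{i+1}^2)/d_i, a_{i+1} = floor((a_0 + m_{i+1})/d_{i+1}):
  m_1 = 1*26 - 0 = 26, d_1 = (710 - 26^2)/1 = 34/1 = 34, a_1 = floor((26 + 26)/34) = 1.
  m_2 = 34*1 - 26 = 8, d_2 = (710 - 8^2)/34 = 646/34 = 19, a_2 = floor((26 + 8)/19) = 1.
  m_3 = 19*1 - 8 = 11, d_3 = (710 - 11^2)/19 = 589/19 = 31, a_3 = floor((26 + 11)/31) = 1.
  m_4 = 31*1 - 11 = 20, d_4 = (710 - 20^2)/31 = 310/31 = 10, a_4 = floor((26 + 20)/10) = 4.
  m_5 = 10*4 - 20 = 20, d_5 = (710 - 20^2)/10 = 310/10 = 31, a_5 = floor((26 + 20)/31) = 1.
  m_6 = 31*1 - 20 = 11, d_6 = (710 - 11^2)/31 = 589/31 = 19, a_6 = floor((26 + 11)/19) = 1.
  m_7 = 19*1 - 11 = 8, d_7 = (710 - 8^2)/19 = 646/19 = 34, a_7 = floor((26 + 8)/34) = 1.
  m_8 = 34*1 - 8 = 26, d_8 = (710 - 26^2)/34 = 34/34 = 1, a_8 = floor((26 + 26)/1) = 52.
  m_9 = 1*52 - 26 = 26, d_9 = (710 - 26^2)/1 = 34/1 = 34: (m_9, d_9) = (m_1, d_1) = (26, 34), so from here the quotients repeat a_1, ..., a_8; the period length is 8.
So sqrt(710) = [26; (1, 1, 1, 4, 1, 1, 1, 52)] with period length k = 8.
k is even, so the fundamental solution of x^2 - 710y^2 = 1 is (p_{k-1}, q_{k-1}) = (p_7, q_7); compute convergents through index 7.
Convergents (p_i = a_i*p_{i-1} + p_{i-2}, q_i = a_i*q_{i-1} + q_{i-2} with p_{-2}=0, p_{-1}=1, q_{-2}=1, q_{-1}=0):
  i=0: a_0=26, p_0 = 26*1 + 0 = 26, q_0 = 26*0 + 1 = 1.
  i=1: a_1=1, p_1 = 1*26 + 1 = 27, q_1 = 1*1 + 0 = 1.
  i=2: a_2=1, p_2 = 1*27 + 26 = 53, q_2 = 1*1 + 1 = 2.
  i=3: a_3=1, p_3 = 1*53 + 27 = 80, q_3 = 1*2 + 1 = 3.
  i=4: a_4=4, p_4 = 4*80 + 53 = 373, q_4 = 4*3 + 2 = 14.
  i=5: a_5=1, p_5 = 1*373 + 80 = 453, q_5 = 1*14 + 3 = 17.
  i=6: a_6=1, p_6 = 1*453 + 373 = 826, q_6 = 1*17 + 14 = 31.
  i=7: a_7=1, p_7 = 1*826 + 453 = 1279, q_7 = 1*31 + 17 = 48.
Check: 1279^2 - 710*48^2 = 1635841 - 1635840 = 1, so (x, y) = (1279, 48) solves the equation, and by the theorem it is the least positive solution.

(x, y) = (1279, 48)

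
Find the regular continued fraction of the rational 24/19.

Run the Euclidean algorithm on 24 and 19; the successive quotients are the partial quotients a_0, a_1, ... (each step inverts the fractional part left over by the previous one):
  24 = 1*19 + 5, so a_0 = 1.
  19 = 3*5 + 4, so a_1 = 3.
  5 = 1*4 + 1, so a_2 = 1.
  4 = 4*1 + 0, so a_3 = 4.
The remainder reaches 0 after 4 divisions, so the expansion has 4 partial quotients, read off in order.

[1; 3, 1, 4]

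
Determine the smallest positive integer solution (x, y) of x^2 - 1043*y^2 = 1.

First expand sqrt(1043) as a continued fraction. With x_i = (sqrt(1043) + m_i)/d_i and (m_0, d_0) = (0, 1): a_0 = floor(sqrt(1043)) = 32, since 32^2 = 1024 <= 1043 < 1089 = 33^2.
Iterate m_{i+1} = d_i*a_i - m_i, d_{i+1} = (1043 - m_{i+1}^2)/d_i, a_{i+1} = floor((a_0 + m_{i+1})/d_{i+1}):
  m_1 = 1*32 - 0 = 32, d_1 = (1043 - 32^2)/1 = 19/1 = 19, a_1 = floor((32 + 32)/19) = 3.
  m_2 = 19*3 - 32 = 25, d_2 = (1043 - 25^2)/19 = 418/19 = 22, a_2 = floor((32 + 25)/22) = 2.
  m_3 = 22*2 - 25 = 19, d_3 = (1043 - 19^2)/22 = 682/22 = 31, a_3 = floor((32 + 19)/31) = 1.
  m_4 = 31*1 - 19 = 12, d_4 = (1043 - 12^2)/31 = 899/31 = 29, a_4 = floor((32 + 12)/29) = 1.
  m_5 = 29*1 - 12 = 17, d_5 = (1043 - 17^2)/29 = 754/29 = 26, a_5 = floor((32 + 17)/26) = 1.
  m_6 = 26*1 - 17 = 9, d_6 = (1043 - 9^2)/26 = 962/26 = 37, a_6 = floor((32 + 9)/37) = 1.
  m_7 = 37*1 - 9 = 28, d_7 = (1043 - 28^2)/37 = 259/37 = 7, a_7 = floor((32 + 28)/7) = 8.
  m_8 = 7*8 - 28 = 28, d_8 = (1043 - 28^2)/7 = 259/7 = 37, a_8 = floor((32 + 28)/37) = 1.
  m_9 = 37*1 - 28 = 9, d_9 = (1043 - 9^2)/37 = 962/37 = 26, a_9 = floor((32 + 9)/26) = 1.
  m_10 = 26*1 - 9 = 17, d_10 = (1043 - 17^2)/26 = 754/26 = 29, a_10 = floor((32 + 17)/29) = 1.
  m_11 = 29*1 - 17 = 12, d_11 = (1043 - 12^2)/29 = 899/29 = 31, a_11 = floor((32 + 12)/31) = 1.
  m_12 = 31*1 - 12 = 19, d_12 = (1043 - 19^2)/31 = 682/31 = 22, a_12 = floor((32 + 19)/22) = 2.
  m_13 = 22*2 - 19 = 25, d_13 = (1043 - 25^2)/22 = 418/22 = 19, a_13 = floor((32 + 25)/19) = 3.
  m_14 = 19*3 - 25 = 32, d_14 = (1043 - 32^2)/19 = 19/19 = 1, a_14 = floor((32 + 32)/1) = 64.
  m_15 = 1*64 - 32 = 32, d_15 = (1043 - 32^2)/1 = 19/1 = 19: (m_15, d_15) = (m_1, d_1) = (32, 19), so from here the quotients repeat a_1, ..., a_14; the period length is 14.
So sqrt(1043) = [32; (3, 2, 1, 1, 1, 1, 8, 1, 1, 1, 1, 2, 3, 64)] with period length k = 14.
k is even, so the fundamental solution of x^2 - 1043y^2 = 1 is (p_{k-1}, q_{k-1}) = (p_13, q_13); compute convergents through index 13.
Convergents (p_i = a_i*p_{i-1} + p_{i-2}, q_i = a_i*q_{i-1} + q_{i-2} with p_{-2}=0, p_{-1}=1, q_{-2}=1, q_{-1}=0):
  i=0: a_0=32, p_0 = 32*1 + 0 = 32, q_0 = 32*0 + 1 = 1.
  i=1: a_1=3, p_1 = 3*32 + 1 = 97, q_1 = 3*1 + 0 = 3.
  i=2: a_2=2, p_2 = 2*97 + 32 = 226, q_2 = 2*3 + 1 = 7.
  i=3: a_3=1, p_3 = 1*226 + 97 = 323, q_3 = 1*7 + 3 = 10.
  i=4: a_4=1, p_4 = 1*323 + 226 = 549, q_4 = 1*10 + 7 = 17.
  i=5: a_5=1, p_5 = 1*549 + 323 = 872, q_5 = 1*17 + 10 = 27.
  i=6: a_6=1, p_6 = 1*872 + 549 = 1421, q_6 = 1*27 + 17 = 44.
  i=7: a_7=8, p_7 = 8*1421 + 872 = 12240, q_7 = 8*44 + 27 = 379.
  i=8: a_8=1, p_8 = 1*12240 + 1421 = 13661, q_8 = 1*379 + 44 = 423.
  i=9: a_9=1, p_9 = 1*13661 + 12240 = 25901, q_9 = 1*423 + 379 = 802.
  i=10: a_10=1, p_10 = 1*25901 + 13661 = 39562, q_10 = 1*802 + 423 = 1225.
  i=11: a_11=1, p_11 = 1*39562 + 25901 = 65463, q_11 = 1*1225 + 802 = 2027.
  i=12: a_12=2, p_12 = 2*65463 + 39562 = 170488, q_12 = 2*2027 + 1225 = 5279.
  i=13: a_13=3, p_13 = 3*170488 + 65463 = 576927, q_13 = 3*5279 + 2027 = 17864.
Check: 576927^2 - 1043*17864^2 = 332844763329 - 332844763328 = 1, so (x, y) = (576927, 17864) solves the equation, and by the theorem it is the least positive solution.

(x, y) = (576927, 17864)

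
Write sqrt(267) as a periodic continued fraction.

Write x_i = (sqrt(267) + m_i)/d_i with (m_0, d_0) = (0, 1). a_0 = floor(sqrt(267)) = 16, since 16^2 = 256 <= 267 < 289 = 17^2.
Iterate m_{i+1} = d_i*a_i - m_i, d_{i+1} = (267 - m_{i+1}^2)/d_i, a_{i+1} = floor((a_0 + m_{i+1})/d_{i+1}):
  m_1 = 1*16 - 0 = 16, d_1 = (267 - 16^2)/1 = 11/1 = 11, a_1 = floor((16 + 16)/11) = 2.
  m_2 = 11*2 - 16 = 6, d_2 = (267 - 6^2)/11 = 231/11 = 21, a_2 = floor((16 + 6)/21) = 1.
  m_3 = 21*1 - 6 = 15, d_3 = (267 - 15^2)/21 = 42/21 = 2, a_3 = floor((16 + 15)/2) = 15.
  m_4 = 2*15 - 15 = 15, d_4 = (267 - 15^2)/2 = 42/2 = 21, a_4 = floor((16 + 15)/21) = 1.
  m_5 = 21*1 - 15 = 6, d_5 = (267 - 6^2)/21 = 231/21 = 11, a_5 = floor((16 + 6)/11) = 2.
  m_6 = 11*2 - 6 = 16, d_6 = (267 - 16^2)/11 = 11/11 = 1, a_6 = floor((16 + 16)/1) = 32.
  m_7 = 1*32 - 16 = 16, d_7 = (267 - 16^2)/1 = 11/1 = 11: (m_7, d_7) = (m_1, d_1) = (16, 11), so from here the quotients repeat a_1, ..., a_6; the period length is 6.
Hence the expansion of sqrt(267) is a_0 = 16 followed by the repeating block 2, 1, 15, 1, 2, 32 (period 6).

[16; (2, 1, 15, 1, 2, 32)]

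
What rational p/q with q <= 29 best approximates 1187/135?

Expand x = 1187/135 as a continued fraction with the Euclidean algorithm:
  1187 = 8*135 + 107, so a_0 = 8.
  135 = 1*107 + 28, so a_1 = 1.
  107 = 3*28 + 23, so a_2 = 3.
  28 = 1*23 + 5, so a_3 = 1.
  23 = 4*5 + 3, so a_4 = 4.
  5 = 1*3 + 2, so a_5 = 1.
  3 = 1*2 + 1, so a_6 = 1.
  2 = 2*1 + 0, so a_7 = 2.
so x = [8; 1, 3, 1, 4, 1, 1, 2].
Convergents (p_i = a_i*p_{i-1} + p_{i-2}, q_i = a_i*q_{i-1} + q_{i-2} with p_{-2}=0, p_{-1}=1, q_{-2}=1, q_{-1}=0), until the denominator exceeds 29:
  i=0: a_0=8, p_0 = 8*1 + 0 = 8, q_0 = 8*0 + 1 = 1.
  i=1: a_1=1, p_1 = 1*8 + 1 = 9, q_1 = 1*1 + 0 = 1.
  i=2: a_2=3, p_2 = 3*9 + 8 = 35, q_2 = 3*1 + 1 = 4.
  i=3: a_3=1, p_3 = 1*35 + 9 = 44, q_3 = 1*4 + 1 = 5.
  i=4: a_4=4, p_4 = 4*44 + 35 = 211, q_4 = 4*5 + 4 = 24.
  i=5: a_5=1, p_5 = 1*211 + 44 = 255, q_5 = 1*24 + 5 = 29.
  i=6: a_6=1, p_6 = 1*255 + 211 = 466, q_6 = 1*29 + 24 = 53.
q_6 = 53 > 29, so the last convergent with denominator <= 29 is p_5/q_5 = 255/29.
The closest fraction with denominator <= 29 is either p_5/q_5 or the intermediate fraction (k*p_5 + p_4)/(k*q_5 + q_4) with the largest k >= 1 whose denominator stays <= 29; these approach x as k grows, and every other convergent or intermediate fraction in range is farther away.
Largest k: floor((29 - q_4)/q_5) = floor((29 - 24)/29) = 0.
Since k = 0, no intermediate fraction beyond p_5/q_5 has denominator <= 29, so the convergent 255/29 is the closest (its error is |1187*29 - 255*135|/(135*29) = 2/3915).

255/29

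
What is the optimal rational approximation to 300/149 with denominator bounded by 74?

149/74

Expand x = 300/149 as a continued fraction with the Euclidean algorithm:
  300 = 2*149 + 2, so a_0 = 2.
  149 = 74*2 + 1, so a_1 = 74.
  2 = 2*1 + 0, so a_2 = 2.
so x = [2; 74, 2].
Convergents (p_i = a_i*p_{i-1} + p_{i-2}, q_i = a_i*q_{i-1} + q_{i-2} with p_{-2}=0, p_{-1}=1, q_{-2}=1, q_{-1}=0), until the denominator exceeds 74:
  i=0: a_0=2, p_0 = 2*1 + 0 = 2, q_0 = 2*0 + 1 = 1.
  i=1: a_1=74, p_1 = 74*2 + 1 = 149, q_1 = 74*1 + 0 = 74.
  i=2: a_2=2, p_2 = 2*149 + 2 = 300, q_2 = 2*74 + 1 = 149.
q_2 = 149 > 74, so the last convergent with denominator <= 74 is p_1/q_1 = 149/74.
The closest fraction with denominator <= 74 is either p_1/q_1 or the intermediate fraction (k*p_1 + p_0)/(k*q_1 + q_0) with the largest k >= 1 whose denominator stays <= 74; these approach x as k grows, and every other convergent or intermediate fraction in range is farther away.
Largest k: floor((74 - q_0)/q_1) = floor((74 - 1)/74) = 0.
Since k = 0, no intermediate fraction beyond p_1/q_1 has denominator <= 74, so the convergent 149/74 is the closest (its error is |300*74 - 149*149|/(149*74) = 1/11026).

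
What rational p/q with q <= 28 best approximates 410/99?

Expand x = 410/99 as a continued fraction with the Euclidean algorithm:
  410 = 4*99 + 14, so a_0 = 4.
  99 = 7*14 + 1, so a_1 = 7.
  14 = 14*1 + 0, so a_2 = 14.
so x = [4; 7, 14].
Convergents (p_i = a_i*p_{i-1} + p_{i-2}, q_i = a_i*q_{i-1} + q_{i-2} with p_{-2}=0, p_{-1}=1, q_{-2}=1, q_{-1}=0), until the denominator exceeds 28:
  i=0: a_0=4, p_0 = 4*1 + 0 = 4, q_0 = 4*0 + 1 = 1.
  i=1: a_1=7, p_1 = 7*4 + 1 = 29, q_1 = 7*1 + 0 = 7.
  i=2: a_2=14, p_2 = 14*29 + 4 = 410, q_2 = 14*7 + 1 = 99.
q_2 = 99 > 28, so the last convergent with denominator <= 28 is p_1/q_1 = 29/7.
The closest fraction with denominator <= 28 is either p_1/q_1 or the intermediate fraction (k*p_1 + p_0)/(k*q_1 + q_0) with the largest k >= 1 whose denominator stays <= 28; these approach x as k grows, and every other convergent or intermediate fraction in range is farther away.
Largest k: floor((28 - q_0)/q_1) = floor((28 - 1)/7) = 3.
That gives (3*29 + 4)/(3*7 + 1) = 91/22.
Compare the errors: |x - 29/7| = |410*7 - 29*99|/(99*7) = 1/693, and |x - 91/22| = |410*22 - 91*99|/(99*22) = 11/2178.
Cross-multiplying, 1*2178 = 2178 < 7623 = 11*693, so 1/693 is smaller: the convergent 29/7 is closer to x than 91/22.

29/7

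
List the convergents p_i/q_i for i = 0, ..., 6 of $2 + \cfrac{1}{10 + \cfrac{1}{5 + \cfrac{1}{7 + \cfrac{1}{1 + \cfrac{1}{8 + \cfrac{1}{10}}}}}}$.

2/1, 21/10, 107/51, 770/367, 877/418, 7786/3711, 78737/37528

Using the convergent recurrence p_i = a_i*p_{i-1} + p_{i-2}, q_i = a_i*q_{i-1} + q_{i-2} with p_{-2}=0, p_{-1}=1, q_{-2}=1, q_{-1}=0:
  i=0: a_0=2, p_0 = 2*1 + 0 = 2, q_0 = 2*0 + 1 = 1.
  i=1: a_1=10, p_1 = 10*2 + 1 = 21, q_1 = 10*1 + 0 = 10.
  i=2: a_2=5, p_2 = 5*21 + 2 = 107, q_2 = 5*10 + 1 = 51.
  i=3: a_3=7, p_3 = 7*107 + 21 = 770, q_3 = 7*51 + 10 = 367.
  i=4: a_4=1, p_4 = 1*770 + 107 = 877, q_4 = 1*367 + 51 = 418.
  i=5: a_5=8, p_5 = 8*877 + 770 = 7786, q_5 = 8*418 + 367 = 3711.
  i=6: a_6=10, p_6 = 10*7786 + 877 = 78737, q_6 = 10*3711 + 418 = 37528.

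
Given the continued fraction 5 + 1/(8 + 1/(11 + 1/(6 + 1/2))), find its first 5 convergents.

5/1, 41/8, 456/89, 2777/542, 6010/1173

Using the convergent recurrence p_i = a_i*p_{i-1} + p_{i-2}, q_i = a_i*q_{i-1} + q_{i-2} with p_{-2}=0, p_{-1}=1, q_{-2}=1, q_{-1}=0:
  i=0: a_0=5, p_0 = 5*1 + 0 = 5, q_0 = 5*0 + 1 = 1.
  i=1: a_1=8, p_1 = 8*5 + 1 = 41, q_1 = 8*1 + 0 = 8.
  i=2: a_2=11, p_2 = 11*41 + 5 = 456, q_2 = 11*8 + 1 = 89.
  i=3: a_3=6, p_3 = 6*456 + 41 = 2777, q_3 = 6*89 + 8 = 542.
  i=4: a_4=2, p_4 = 2*2777 + 456 = 6010, q_4 = 2*542 + 89 = 1173.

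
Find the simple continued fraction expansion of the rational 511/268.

[1; 1, 9, 1, 2, 1, 1, 3]

Run the Euclidean algorithm on 511 and 268; the successive quotients are the partial quotients a_0, a_1, ... (each step inverts the fractional part left over by the previous one):
  511 = 1*268 + 243, so a_0 = 1.
  268 = 1*243 + 25, so a_1 = 1.
  243 = 9*25 + 18, so a_2 = 9.
  25 = 1*18 + 7, so a_3 = 1.
  18 = 2*7 + 4, so a_4 = 2.
  7 = 1*4 + 3, so a_5 = 1.
  4 = 1*3 + 1, so a_6 = 1.
  3 = 3*1 + 0, so a_7 = 3.
The remainder reaches 0 after 8 divisions, so the expansion has 8 partial quotients, read off in order.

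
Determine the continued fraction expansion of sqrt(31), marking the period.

[5; (1, 1, 3, 5, 3, 1, 1, 10)]

Write x_i = (sqrt(31) + m_i)/d_i with (m_0, d_0) = (0, 1). a_0 = floor(sqrt(31)) = 5, since 5^2 = 25 <= 31 < 36 = 6^2.
Iterate m_{i+1} = d_i*a_i - m_i, d_{i+1} = (31 - m_{i+1}^2)/d_i, a_{i+1} = floor((a_0 + m_{i+1})/d_{i+1}):
  m_1 = 1*5 - 0 = 5, d_1 = (31 - 5^2)/1 = 6/1 = 6, a_1 = floor((5 + 5)/6) = 1.
  m_2 = 6*1 - 5 = 1, d_2 = (31 - 1^2)/6 = 30/6 = 5, a_2 = floor((5 + 1)/5) = 1.
  m_3 = 5*1 - 1 = 4, d_3 = (31 - 4^2)/5 = 15/5 = 3, a_3 = floor((5 + 4)/3) = 3.
  m_4 = 3*3 - 4 = 5, d_4 = (31 - 5^2)/3 = 6/3 = 2, a_4 = floor((5 + 5)/2) = 5.
  m_5 = 2*5 - 5 = 5, d_5 = (31 - 5^2)/2 = 6/2 = 3, a_5 = floor((5 + 5)/3) = 3.
  m_6 = 3*3 - 5 = 4, d_6 = (31 - 4^2)/3 = 15/3 = 5, a_6 = floor((5 + 4)/5) = 1.
  m_7 = 5*1 - 4 = 1, d_7 = (31 - 1^2)/5 = 30/5 = 6, a_7 = floor((5 + 1)/6) = 1.
  m_8 = 6*1 - 1 = 5, d_8 = (31 - 5^2)/6 = 6/6 = 1, a_8 = floor((5 + 5)/1) = 10.
  m_9 = 1*10 - 5 = 5, d_9 = (31 - 5^2)/1 = 6/1 = 6: (m_9, d_9) = (m_1, d_1) = (5, 6), so from here the quotients repeat a_1, ..., a_8; the period length is 8.
Hence the expansion of sqrt(31) is a_0 = 5 followed by the repeating block 1, 1, 3, 5, 3, 1, 1, 10 (period 8).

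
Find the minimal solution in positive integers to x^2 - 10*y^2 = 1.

(x, y) = (19, 6)

First expand sqrt(10) as a continued fraction. With x_i = (sqrt(10) + m_i)/d_i and (m_0, d_0) = (0, 1): a_0 = floor(sqrt(10)) = 3, since 3^2 = 9 <= 10 < 16 = 4^2.
Iterate m_{i+1} = d_i*a_i - m_i, d_{i+1} = (10 - m_{i+1}^2)/d_i, a_{i+1} = floor((a_0 + m_{i+1})/d_{i+1}):
  m_1 = 1*3 - 0 = 3, d_1 = (10 - 3^2)/1 = 1/1 = 1, a_1 = floor((3 + 3)/1) = 6.
  m_2 = 1*6 - 3 = 3, d_2 = (10 - 3^2)/1 = 1/1 = 1: (m_2, d_2) = (m_1, d_1) = (3, 1), so from here the quotient a_1 repeats; the period length is 1.
So sqrt(10) = [3; (6)] with period length k = 1.
k is odd, so (p_{k-1}, q_{k-1}) only solves x^2 - 10y^2 = -1 and the fundamental solution of x^2 - 10y^2 = 1 is (p_{2k-1}, q_{2k-1}) = (p_1, q_1); compute convergents through index 1, running through the period twice.
Convergents (p_i = a_i*p_{i-1} + p_{i-2}, q_i = a_i*q_{i-1} + q_{i-2} with p_{-2}=0, p_{-1}=1, q_{-2}=1, q_{-1}=0):
  i=0: a_0=3, p_0 = 3*1 + 0 = 3, q_0 = 3*0 + 1 = 1.
  i=1: a_1=6, p_1 = 6*3 + 1 = 19, q_1 = 6*1 + 0 = 6.
Indeed p_0^2 - 10*q_0^2 = 9 - 10 = -1, not +1.
Check: 19^2 - 10*6^2 = 361 - 360 = 1, so (x, y) = (19, 6) solves the equation, and by the theorem it is the least positive solution.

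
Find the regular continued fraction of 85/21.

Run the Euclidean algorithm on 85 and 21; the successive quotients are the partial quotients a_0, a_1, ... (each step inverts the fractional part left over by the previous one):
  85 = 4*21 + 1, so a_0 = 4.
  21 = 21*1 + 0, so a_1 = 21.
The remainder reaches 0 after 2 divisions, so the expansion has 2 partial quotients, read off in order.

[4; 21]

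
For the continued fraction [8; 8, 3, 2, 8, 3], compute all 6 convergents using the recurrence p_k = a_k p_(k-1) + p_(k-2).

Using the convergent recurrence p_i = a_i*p_{i-1} + p_{i-2}, q_i = a_i*q_{i-1} + q_{i-2} with p_{-2}=0, p_{-1}=1, q_{-2}=1, q_{-1}=0:
  i=0: a_0=8, p_0 = 8*1 + 0 = 8, q_0 = 8*0 + 1 = 1.
  i=1: a_1=8, p_1 = 8*8 + 1 = 65, q_1 = 8*1 + 0 = 8.
  i=2: a_2=3, p_2 = 3*65 + 8 = 203, q_2 = 3*8 + 1 = 25.
  i=3: a_3=2, p_3 = 2*203 + 65 = 471, q_3 = 2*25 + 8 = 58.
  i=4: a_4=8, p_4 = 8*471 + 203 = 3971, q_4 = 8*58 + 25 = 489.
  i=5: a_5=3, p_5 = 3*3971 + 471 = 12384, q_5 = 3*489 + 58 = 1525.

8/1, 65/8, 203/25, 471/58, 3971/489, 12384/1525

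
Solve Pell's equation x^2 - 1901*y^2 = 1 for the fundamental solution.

First expand sqrt(1901) as a continued fraction. With x_i = (sqrt(1901) + m_i)/d_i and (m_0, d_0) = (0, 1): a_0 = floor(sqrt(1901)) = 43, since 43^2 = 1849 <= 1901 < 1936 = 44^2.
Iterate m_{i+1} = d_i*a_i - m_i, d_{i+1} = (1901 - m_{i+1}^2)/d_i, a_{i+1} = floor((a_0 + m_{i+1})/d_{i+1}):
  m_1 = 1*43 - 0 = 43, d_1 = (1901 - 43^2)/1 = 52/1 = 52, a_1 = floor((43 + 43)/52) = 1.
  m_2 = 52*1 - 43 = 9, d_2 = (1901 - 9^2)/52 = 1820/52 = 35, a_2 = floor((43 + 9)/35) = 1.
  m_3 = 35*1 - 9 = 26, d_3 = (1901 - 26^2)/35 = 1225/35 = 35, a_3 = floor((43 + 26)/35) = 1.
  m_4 = 35*1 - 26 = 9, d_4 = (1901 - 9^2)/35 = 1820/35 = 52, a_4 = floor((43 + 9)/52) = 1.
  m_5 = 52*1 - 9 = 43, d_5 = (1901 - 43^2)/52 = 52/52 = 1, a_5 = floor((43 + 43)/1) = 86.
  m_6 = 1*86 - 43 = 43, d_6 = (1901 - 43^2)/1 = 52/1 = 52: (m_6, d_6) = (m_1, d_1) = (43, 52), so from here the quotients repeat a_1, ..., a_5; the period length is 5.
So sqrt(1901) = [43; (1, 1, 1, 1, 86)] with period length k = 5.
k is odd, so (p_{k-1}, q_{k-1}) only solves x^2 - 1901y^2 = -1 and the fundamental solution of x^2 - 1901y^2 = 1 is (p_{2k-1}, q_{2k-1}) = (p_9, q_9); compute convergents through index 9, running through the period twice.
Convergents (p_i = a_i*p_{i-1} + p_{i-2}, q_i = a_i*q_{i-1} + q_{i-2} with p_{-2}=0, p_{-1}=1, q_{-2}=1, q_{-1}=0):
  i=0: a_0=43, p_0 = 43*1 + 0 = 43, q_0 = 43*0 + 1 = 1.
  i=1: a_1=1, p_1 = 1*43 + 1 = 44, q_1 = 1*1 + 0 = 1.
  i=2: a_2=1, p_2 = 1*44 + 43 = 87, q_2 = 1*1 + 1 = 2.
  i=3: a_3=1, p_3 = 1*87 + 44 = 131, q_3 = 1*2 + 1 = 3.
  i=4: a_4=1, p_4 = 1*131 + 87 = 218, q_4 = 1*3 + 2 = 5.
  i=5: a_5=86, p_5 = 86*218 + 131 = 18879, q_5 = 86*5 + 3 = 433.
  i=6: a_6=1, p_6 = 1*18879 + 218 = 19097, q_6 = 1*433 + 5 = 438.
  i=7: a_7=1, p_7 = 1*19097 + 18879 = 37976, q_7 = 1*438 + 433 = 871.
  i=8: a_8=1, p_8 = 1*37976 + 19097 = 57073, q_8 = 1*871 + 438 = 1309.
  i=9: a_9=1, p_9 = 1*57073 + 37976 = 95049, q_9 = 1*1309 + 871 = 2180.
Indeed p_4^2 - 1901*q_4^2 = 47524 - 47525 = -1, not +1.
Check: 95049^2 - 1901*2180^2 = 9034312401 - 9034312400 = 1, so (x, y) = (95049, 2180) solves the equation, and by the theorem it is the least positive solution.

(x, y) = (95049, 2180)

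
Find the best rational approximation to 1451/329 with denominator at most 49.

172/39

Expand x = 1451/329 as a continued fraction with the Euclidean algorithm:
  1451 = 4*329 + 135, so a_0 = 4.
  329 = 2*135 + 59, so a_1 = 2.
  135 = 2*59 + 17, so a_2 = 2.
  59 = 3*17 + 8, so a_3 = 3.
  17 = 2*8 + 1, so a_4 = 2.
  8 = 8*1 + 0, so a_5 = 8.
so x = [4; 2, 2, 3, 2, 8].
Convergents (p_i = a_i*p_{i-1} + p_{i-2}, q_i = a_i*q_{i-1} + q_{i-2} with p_{-2}=0, p_{-1}=1, q_{-2}=1, q_{-1}=0), until the denominator exceeds 49:
  i=0: a_0=4, p_0 = 4*1 + 0 = 4, q_0 = 4*0 + 1 = 1.
  i=1: a_1=2, p_1 = 2*4 + 1 = 9, q_1 = 2*1 + 0 = 2.
  i=2: a_2=2, p_2 = 2*9 + 4 = 22, q_2 = 2*2 + 1 = 5.
  i=3: a_3=3, p_3 = 3*22 + 9 = 75, q_3 = 3*5 + 2 = 17.
  i=4: a_4=2, p_4 = 2*75 + 22 = 172, q_4 = 2*17 + 5 = 39.
  i=5: a_5=8, p_5 = 8*172 + 75 = 1451, q_5 = 8*39 + 17 = 329.
q_5 = 329 > 49, so the last convergent with denominator <= 49 is p_4/q_4 = 172/39.
The closest fraction with denominator <= 49 is either p_4/q_4 or the intermediate fraction (k*p_4 + p_3)/(k*q_4 + q_3) with the largest k >= 1 whose denominator stays <= 49; these approach x as k grows, and every other convergent or intermediate fraction in range is farther away.
Largest k: floor((49 - q_3)/q_4) = floor((49 - 17)/39) = 0.
Since k = 0, no intermediate fraction beyond p_4/q_4 has denominator <= 49, so the convergent 172/39 is the closest (its error is |1451*39 - 172*329|/(329*39) = 1/12831).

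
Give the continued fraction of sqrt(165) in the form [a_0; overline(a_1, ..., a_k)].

[12; overline(1, 5, 2, 5, 1, 24)]

Write x_i = (sqrt(165) + m_i)/d_i with (m_0, d_0) = (0, 1). a_0 = floor(sqrt(165)) = 12, since 12^2 = 144 <= 165 < 169 = 13^2.
Iterate m_{i+1} = d_i*a_i - m_i, d_{i+1} = (165 - m_{i+1}^2)/d_i, a_{i+1} = floor((a_0 + m_{i+1})/d_{i+1}):
  m_1 = 1*12 - 0 = 12, d_1 = (165 - 12^2)/1 = 21/1 = 21, a_1 = floor((12 + 12)/21) = 1.
  m_2 = 21*1 - 12 = 9, d_2 = (165 - 9^2)/21 = 84/21 = 4, a_2 = floor((12 + 9)/4) = 5.
  m_3 = 4*5 - 9 = 11, d_3 = (165 - 11^2)/4 = 44/4 = 11, a_3 = floor((12 + 11)/11) = 2.
  m_4 = 11*2 - 11 = 11, d_4 = (165 - 11^2)/11 = 44/11 = 4, a_4 = floor((12 + 11)/4) = 5.
  m_5 = 4*5 - 11 = 9, d_5 = (165 - 9^2)/4 = 84/4 = 21, a_5 = floor((12 + 9)/21) = 1.
  m_6 = 21*1 - 9 = 12, d_6 = (165 - 12^2)/21 = 21/21 = 1, a_6 = floor((12 + 12)/1) = 24.
  m_7 = 1*24 - 12 = 12, d_7 = (165 - 12^2)/1 = 21/1 = 21: (m_7, d_7) = (m_1, d_1) = (12, 21), so from here the quotients repeat a_1, ..., a_6; the period length is 6.
Hence the expansion of sqrt(165) is a_0 = 12 followed by the repeating block 1, 5, 2, 5, 1, 24 (period 6).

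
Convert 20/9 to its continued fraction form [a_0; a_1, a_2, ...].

Run the Euclidean algorithm on 20 and 9; the successive quotients are the partial quotients a_0, a_1, ... (each step inverts the fractional part left over by the previous one):
  20 = 2*9 + 2, so a_0 = 2.
  9 = 4*2 + 1, so a_1 = 4.
  2 = 2*1 + 0, so a_2 = 2.
The remainder reaches 0 after 3 divisions, so the expansion has 3 partial quotients, read off in order.

[2; 4, 2]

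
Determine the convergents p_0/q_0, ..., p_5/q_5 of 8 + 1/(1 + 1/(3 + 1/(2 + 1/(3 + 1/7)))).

8/1, 9/1, 35/4, 79/9, 272/31, 1983/226

Using the convergent recurrence p_i = a_i*p_{i-1} + p_{i-2}, q_i = a_i*q_{i-1} + q_{i-2} with p_{-2}=0, p_{-1}=1, q_{-2}=1, q_{-1}=0:
  i=0: a_0=8, p_0 = 8*1 + 0 = 8, q_0 = 8*0 + 1 = 1.
  i=1: a_1=1, p_1 = 1*8 + 1 = 9, q_1 = 1*1 + 0 = 1.
  i=2: a_2=3, p_2 = 3*9 + 8 = 35, q_2 = 3*1 + 1 = 4.
  i=3: a_3=2, p_3 = 2*35 + 9 = 79, q_3 = 2*4 + 1 = 9.
  i=4: a_4=3, p_4 = 3*79 + 35 = 272, q_4 = 3*9 + 4 = 31.
  i=5: a_5=7, p_5 = 7*272 + 79 = 1983, q_5 = 7*31 + 9 = 226.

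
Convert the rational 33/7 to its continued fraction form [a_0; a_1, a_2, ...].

[4; 1, 2, 2]

Run the Euclidean algorithm on 33 and 7; the successive quotients are the partial quotients a_0, a_1, ... (each step inverts the fractional part left over by the previous one):
  33 = 4*7 + 5, so a_0 = 4.
  7 = 1*5 + 2, so a_1 = 1.
  5 = 2*2 + 1, so a_2 = 2.
  2 = 2*1 + 0, so a_3 = 2.
The remainder reaches 0 after 4 divisions, so the expansion has 4 partial quotients, read off in order.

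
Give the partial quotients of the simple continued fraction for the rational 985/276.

[3; 1, 1, 3, 7, 1, 1, 2]

Run the Euclidean algorithm on 985 and 276; the successive quotients are the partial quotients a_0, a_1, ... (each step inverts the fractional part left over by the previous one):
  985 = 3*276 + 157, so a_0 = 3.
  276 = 1*157 + 119, so a_1 = 1.
  157 = 1*119 + 38, so a_2 = 1.
  119 = 3*38 + 5, so a_3 = 3.
  38 = 7*5 + 3, so a_4 = 7.
  5 = 1*3 + 2, so a_5 = 1.
  3 = 1*2 + 1, so a_6 = 1.
  2 = 2*1 + 0, so a_7 = 2.
The remainder reaches 0 after 8 divisions, so the expansion has 8 partial quotients, read off in order.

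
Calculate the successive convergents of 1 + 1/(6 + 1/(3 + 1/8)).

1/1, 7/6, 22/19, 183/158

Using the convergent recurrence p_i = a_i*p_{i-1} + p_{i-2}, q_i = a_i*q_{i-1} + q_{i-2} with p_{-2}=0, p_{-1}=1, q_{-2}=1, q_{-1}=0:
  i=0: a_0=1, p_0 = 1*1 + 0 = 1, q_0 = 1*0 + 1 = 1.
  i=1: a_1=6, p_1 = 6*1 + 1 = 7, q_1 = 6*1 + 0 = 6.
  i=2: a_2=3, p_2 = 3*7 + 1 = 22, q_2 = 3*6 + 1 = 19.
  i=3: a_3=8, p_3 = 8*22 + 7 = 183, q_3 = 8*19 + 6 = 158.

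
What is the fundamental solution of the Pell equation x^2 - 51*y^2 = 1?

First expand sqrt(51) as a continued fraction. With x_i = (sqrt(51) + m_i)/d_i and (m_0, d_0) = (0, 1): a_0 = floor(sqrt(51)) = 7, since 7^2 = 49 <= 51 < 64 = 8^2.
Iterate m_{i+1} = d_i*a_i - m_i, d_{i+1} = (51 - m_{i+1}^2)/d_i, a_{i+1} = floor((a_0 + m_{i+1})/d_{i+1}):
  m_1 = 1*7 - 0 = 7, d_1 = (51 - 7^2)/1 = 2/1 = 2, a_1 = floor((7 + 7)/2) = 7.
  m_2 = 2*7 - 7 = 7, d_2 = (51 - 7^2)/2 = 2/2 = 1, a_2 = floor((7 + 7)/1) = 14.
  m_3 = 1*14 - 7 = 7, d_3 = (51 - 7^2)/1 = 2/1 = 2: (m_3, d_3) = (m_1, d_1) = (7, 2), so from here the quotients repeat a_1, a_2; the period length is 2.
So sqrt(51) = [7; (7, 14)] with period length k = 2.
k is even, so the fundamental solution of x^2 - 51y^2 = 1 is (p_{k-1}, q_{k-1}) = (p_1, q_1); compute convergents through index 1.
Convergents (p_i = a_i*p_{i-1} + p_{i-2}, q_i = a_i*q_{i-1} + q_{i-2} with p_{-2}=0, p_{-1}=1, q_{-2}=1, q_{-1}=0):
  i=0: a_0=7, p_0 = 7*1 + 0 = 7, q_0 = 7*0 + 1 = 1.
  i=1: a_1=7, p_1 = 7*7 + 1 = 50, q_1 = 7*1 + 0 = 7.
Check: 50^2 - 51*7^2 = 2500 - 2499 = 1, so (x, y) = (50, 7) solves the equation, and by the theorem it is the least positive solution.

(x, y) = (50, 7)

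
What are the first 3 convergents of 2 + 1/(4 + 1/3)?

Using the convergent recurrence p_i = a_i*p_{i-1} + p_{i-2}, q_i = a_i*q_{i-1} + q_{i-2} with p_{-2}=0, p_{-1}=1, q_{-2}=1, q_{-1}=0:
  i=0: a_0=2, p_0 = 2*1 + 0 = 2, q_0 = 2*0 + 1 = 1.
  i=1: a_1=4, p_1 = 4*2 + 1 = 9, q_1 = 4*1 + 0 = 4.
  i=2: a_2=3, p_2 = 3*9 + 2 = 29, q_2 = 3*4 + 1 = 13.

2/1, 9/4, 29/13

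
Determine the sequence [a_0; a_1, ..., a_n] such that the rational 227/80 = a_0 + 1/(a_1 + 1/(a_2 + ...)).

Run the Euclidean algorithm on 227 and 80; the successive quotients are the partial quotients a_0, a_1, ... (each step inverts the fractional part left over by the previous one):
  227 = 2*80 + 67, so a_0 = 2.
  80 = 1*67 + 13, so a_1 = 1.
  67 = 5*13 + 2, so a_2 = 5.
  13 = 6*2 + 1, so a_3 = 6.
  2 = 2*1 + 0, so a_4 = 2.
The remainder reaches 0 after 5 divisions, so the expansion has 5 partial quotients, read off in order.

[2; 1, 5, 6, 2]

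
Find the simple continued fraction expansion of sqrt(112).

Write x_i = (sqrt(112) + m_i)/d_i with (m_0, d_0) = (0, 1). a_0 = floor(sqrt(112)) = 10, since 10^2 = 100 <= 112 < 121 = 11^2.
Iterate m_{i+1} = d_i*a_i - m_i, d_{i+1} = (112 - m_{i+1}^2)/d_i, a_{i+1} = floor((a_0 + m_{i+1})/d_{i+1}):
  m_1 = 1*10 - 0 = 10, d_1 = (112 - 10^2)/1 = 12/1 = 12, a_1 = floor((10 + 10)/12) = 1.
  m_2 = 12*1 - 10 = 2, d_2 = (112 - 2^2)/12 = 108/12 = 9, a_2 = floor((10 + 2)/9) = 1.
  m_3 = 9*1 - 2 = 7, d_3 = (112 - 7^2)/9 = 63/9 = 7, a_3 = floor((10 + 7)/7) = 2.
  m_4 = 7*2 - 7 = 7, d_4 = (112 - 7^2)/7 = 63/7 = 9, a_4 = floor((10 + 7)/9) = 1.
  m_5 = 9*1 - 7 = 2, d_5 = (112 - 2^2)/9 = 108/9 = 12, a_5 = floor((10 + 2)/12) = 1.
  m_6 = 12*1 - 2 = 10, d_6 = (112 - 10^2)/12 = 12/12 = 1, a_6 = floor((10 + 10)/1) = 20.
  m_7 = 1*20 - 10 = 10, d_7 = (112 - 10^2)/1 = 12/1 = 12: (m_7, d_7) = (m_1, d_1) = (10, 12), so from here the quotients repeat a_1, ..., a_6; the period length is 6.
Hence the expansion of sqrt(112) is a_0 = 10 followed by the repeating block 1, 1, 2, 1, 1, 20 (period 6).

[10; (1, 1, 2, 1, 1, 20)]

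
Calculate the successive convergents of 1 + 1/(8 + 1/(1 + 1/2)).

Using the convergent recurrence p_i = a_i*p_{i-1} + p_{i-2}, q_i = a_i*q_{i-1} + q_{i-2} with p_{-2}=0, p_{-1}=1, q_{-2}=1, q_{-1}=0:
  i=0: a_0=1, p_0 = 1*1 + 0 = 1, q_0 = 1*0 + 1 = 1.
  i=1: a_1=8, p_1 = 8*1 + 1 = 9, q_1 = 8*1 + 0 = 8.
  i=2: a_2=1, p_2 = 1*9 + 1 = 10, q_2 = 1*8 + 1 = 9.
  i=3: a_3=2, p_3 = 2*10 + 9 = 29, q_3 = 2*9 + 8 = 26.

1/1, 9/8, 10/9, 29/26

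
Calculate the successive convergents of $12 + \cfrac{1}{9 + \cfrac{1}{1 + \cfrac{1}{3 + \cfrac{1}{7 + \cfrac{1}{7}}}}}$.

12/1, 109/9, 121/10, 472/39, 3425/283, 24447/2020

Using the convergent recurrence p_i = a_i*p_{i-1} + p_{i-2}, q_i = a_i*q_{i-1} + q_{i-2} with p_{-2}=0, p_{-1}=1, q_{-2}=1, q_{-1}=0:
  i=0: a_0=12, p_0 = 12*1 + 0 = 12, q_0 = 12*0 + 1 = 1.
  i=1: a_1=9, p_1 = 9*12 + 1 = 109, q_1 = 9*1 + 0 = 9.
  i=2: a_2=1, p_2 = 1*109 + 12 = 121, q_2 = 1*9 + 1 = 10.
  i=3: a_3=3, p_3 = 3*121 + 109 = 472, q_3 = 3*10 + 9 = 39.
  i=4: a_4=7, p_4 = 7*472 + 121 = 3425, q_4 = 7*39 + 10 = 283.
  i=5: a_5=7, p_5 = 7*3425 + 472 = 24447, q_5 = 7*283 + 39 = 2020.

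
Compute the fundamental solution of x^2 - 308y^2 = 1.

First expand sqrt(308) as a continued fraction. With x_i = (sqrt(308) + m_i)/d_i and (m_0, d_0) = (0, 1): a_0 = floor(sqrt(308)) = 17, since 17^2 = 289 <= 308 < 324 = 18^2.
Iterate m_{i+1} = d_i*a_i - m_i, d_{i+1} = (308 - m_{i+1}^2)/d_i, a_{i+1} = floor((a_0 + m_{i+1})/d_{i+1}):
  m_1 = 1*17 - 0 = 17, d_1 = (308 - 17^2)/1 = 19/1 = 19, a_1 = floor((17 + 17)/19) = 1.
  m_2 = 19*1 - 17 = 2, d_2 = (308 - 2^2)/19 = 304/19 = 16, a_2 = floor((17 + 2)/16) = 1.
  m_3 = 16*1 - 2 = 14, d_3 = (308 - 14^2)/16 = 112/16 = 7, a_3 = floor((17 + 14)/7) = 4.
  m_4 = 7*4 - 14 = 14, d_4 = (308 - 14^2)/7 = 112/7 = 16, a_4 = floor((17 + 14)/16) = 1.
  m_5 = 16*1 - 14 = 2, d_5 = (308 - 2^2)/16 = 304/16 = 19, a_5 = floor((17 + 2)/19) = 1.
  m_6 = 19*1 - 2 = 17, d_6 = (308 - 17^2)/19 = 19/19 = 1, a_6 = floor((17 + 17)/1) = 34.
  m_7 = 1*34 - 17 = 17, d_7 = (308 - 17^2)/1 = 19/1 = 19: (m_7, d_7) = (m_1, d_1) = (17, 19), so from here the quotients repeat a_1, ..., a_6; the period length is 6.
So sqrt(308) = [17; (1, 1, 4, 1, 1, 34)] with period length k = 6.
k is even, so the fundamental solution of x^2 - 308y^2 = 1 is (p_{k-1}, q_{k-1}) = (p_5, q_5); compute convergents through index 5.
Convergents (p_i = a_i*p_{i-1} + p_{i-2}, q_i = a_i*q_{i-1} + q_{i-2} with p_{-2}=0, p_{-1}=1, q_{-2}=1, q_{-1}=0):
  i=0: a_0=17, p_0 = 17*1 + 0 = 17, q_0 = 17*0 + 1 = 1.
  i=1: a_1=1, p_1 = 1*17 + 1 = 18, q_1 = 1*1 + 0 = 1.
  i=2: a_2=1, p_2 = 1*18 + 17 = 35, q_2 = 1*1 + 1 = 2.
  i=3: a_3=4, p_3 = 4*35 + 18 = 158, q_3 = 4*2 + 1 = 9.
  i=4: a_4=1, p_4 = 1*158 + 35 = 193, q_4 = 1*9 + 2 = 11.
  i=5: a_5=1, p_5 = 1*193 + 158 = 351, q_5 = 1*11 + 9 = 20.
Check: 351^2 - 308*20^2 = 123201 - 123200 = 1, so (x, y) = (351, 20) solves the equation, and by the theorem it is the least positive solution.

(x, y) = (351, 20)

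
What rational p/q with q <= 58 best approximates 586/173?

105/31

Expand x = 586/173 as a continued fraction with the Euclidean algorithm:
  586 = 3*173 + 67, so a_0 = 3.
  173 = 2*67 + 39, so a_1 = 2.
  67 = 1*39 + 28, so a_2 = 1.
  39 = 1*28 + 11, so a_3 = 1.
  28 = 2*11 + 6, so a_4 = 2.
  11 = 1*6 + 5, so a_5 = 1.
  6 = 1*5 + 1, so a_6 = 1.
  5 = 5*1 + 0, so a_7 = 5.
so x = [3; 2, 1, 1, 2, 1, 1, 5].
Convergents (p_i = a_i*p_{i-1} + p_{i-2}, q_i = a_i*q_{i-1} + q_{i-2} with p_{-2}=0, p_{-1}=1, q_{-2}=1, q_{-1}=0), until the denominator exceeds 58:
  i=0: a_0=3, p_0 = 3*1 + 0 = 3, q_0 = 3*0 + 1 = 1.
  i=1: a_1=2, p_1 = 2*3 + 1 = 7, q_1 = 2*1 + 0 = 2.
  i=2: a_2=1, p_2 = 1*7 + 3 = 10, q_2 = 1*2 + 1 = 3.
  i=3: a_3=1, p_3 = 1*10 + 7 = 17, q_3 = 1*3 + 2 = 5.
  i=4: a_4=2, p_4 = 2*17 + 10 = 44, q_4 = 2*5 + 3 = 13.
  i=5: a_5=1, p_5 = 1*44 + 17 = 61, q_5 = 1*13 + 5 = 18.
  i=6: a_6=1, p_6 = 1*61 + 44 = 105, q_6 = 1*18 + 13 = 31.
  i=7: a_7=5, p_7 = 5*105 + 61 = 586, q_7 = 5*31 + 18 = 173.
q_7 = 173 > 58, so the last convergent with denominator <= 58 is p_6/q_6 = 105/31.
The closest fraction with denominator <= 58 is either p_6/q_6 or the intermediate fraction (k*p_6 + p_5)/(k*q_6 + q_5) with the largest k >= 1 whose denominator stays <= 58; these approach x as k grows, and every other convergent or intermediate fraction in range is farther away.
Largest k: floor((58 - q_5)/q_6) = floor((58 - 18)/31) = 1.
That gives (1*105 + 61)/(1*31 + 18) = 166/49.
Compare the errors: |x - 105/31| = |586*31 - 105*173|/(173*31) = 1/5363, and |x - 166/49| = |586*49 - 166*173|/(173*49) = 4/8477.
Cross-multiplying, 1*8477 = 8477 < 21452 = 4*5363, so 1/5363 is smaller: the convergent 105/31 is closer to x than 166/49.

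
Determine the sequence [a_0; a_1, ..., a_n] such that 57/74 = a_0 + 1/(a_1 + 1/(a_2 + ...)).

Run the Euclidean algorithm on 57 and 74; the successive quotients are the partial quotients a_0, a_1, ... (each step inverts the fractional part left over by the previous one):
  57 = 0*74 + 57, so a_0 = 0.
  74 = 1*57 + 17, so a_1 = 1.
  57 = 3*17 + 6, so a_2 = 3.
  17 = 2*6 + 5, so a_3 = 2.
  6 = 1*5 + 1, so a_4 = 1.
  5 = 5*1 + 0, so a_5 = 5.
The remainder reaches 0 after 6 divisions, so the expansion has 6 partial quotients, read off in order.

[0; 1, 3, 2, 1, 5]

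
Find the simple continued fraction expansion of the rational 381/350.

Run the Euclidean algorithm on 381 and 350; the successive quotients are the partial quotients a_0, a_1, ... (each step inverts the fractional part left over by the previous one):
  381 = 1*350 + 31, so a_0 = 1.
  350 = 11*31 + 9, so a_1 = 11.
  31 = 3*9 + 4, so a_2 = 3.
  9 = 2*4 + 1, so a_3 = 2.
  4 = 4*1 + 0, so a_4 = 4.
The remainder reaches 0 after 5 divisions, so the expansion has 5 partial quotients, read off in order.

[1; 11, 3, 2, 4]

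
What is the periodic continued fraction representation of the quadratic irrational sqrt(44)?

Write x_i = (sqrt(44) + m_i)/d_i with (m_0, d_0) = (0, 1). a_0 = floor(sqrt(44)) = 6, since 6^2 = 36 <= 44 < 49 = 7^2.
Iterate m_{i+1} = d_i*a_i - m_i, d_{i+1} = (44 - m_{i+1}^2)/d_i, a_{i+1} = floor((a_0 + m_{i+1})/d_{i+1}):
  m_1 = 1*6 - 0 = 6, d_1 = (44 - 6^2)/1 = 8/1 = 8, a_1 = floor((6 + 6)/8) = 1.
  m_2 = 8*1 - 6 = 2, d_2 = (44 - 2^2)/8 = 40/8 = 5, a_2 = floor((6 + 2)/5) = 1.
  m_3 = 5*1 - 2 = 3, d_3 = (44 - 3^2)/5 = 35/5 = 7, a_3 = floor((6 + 3)/7) = 1.
  m_4 = 7*1 - 3 = 4, d_4 = (44 - 4^2)/7 = 28/7 = 4, a_4 = floor((6 + 4)/4) = 2.
  m_5 = 4*2 - 4 = 4, d_5 = (44 - 4^2)/4 = 28/4 = 7, a_5 = floor((6 + 4)/7) = 1.
  m_6 = 7*1 - 4 = 3, d_6 = (44 - 3^2)/7 = 35/7 = 5, a_6 = floor((6 + 3)/5) = 1.
  m_7 = 5*1 - 3 = 2, d_7 = (44 - 2^2)/5 = 40/5 = 8, a_7 = floor((6 + 2)/8) = 1.
  m_8 = 8*1 - 2 = 6, d_8 = (44 - 6^2)/8 = 8/8 = 1, a_8 = floor((6 + 6)/1) = 12.
  m_9 = 1*12 - 6 = 6, d_9 = (44 - 6^2)/1 = 8/1 = 8: (m_9, d_9) = (m_1, d_1) = (6, 8), so from here the quotients repeat a_1, ..., a_8; the period length is 8.
Hence the expansion of sqrt(44) is a_0 = 6 followed by the repeating block 1, 1, 1, 2, 1, 1, 1, 12 (period 8).

[6; (1, 1, 1, 2, 1, 1, 1, 12)]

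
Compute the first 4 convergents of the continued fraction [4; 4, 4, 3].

Using the convergent recurrence p_i = a_i*p_{i-1} + p_{i-2}, q_i = a_i*q_{i-1} + q_{i-2} with p_{-2}=0, p_{-1}=1, q_{-2}=1, q_{-1}=0:
  i=0: a_0=4, p_0 = 4*1 + 0 = 4, q_0 = 4*0 + 1 = 1.
  i=1: a_1=4, p_1 = 4*4 + 1 = 17, q_1 = 4*1 + 0 = 4.
  i=2: a_2=4, p_2 = 4*17 + 4 = 72, q_2 = 4*4 + 1 = 17.
  i=3: a_3=3, p_3 = 3*72 + 17 = 233, q_3 = 3*17 + 4 = 55.

4/1, 17/4, 72/17, 233/55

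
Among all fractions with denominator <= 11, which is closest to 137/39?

Expand x = 137/39 as a continued fraction with the Euclidean algorithm:
  137 = 3*39 + 20, so a_0 = 3.
  39 = 1*20 + 19, so a_1 = 1.
  20 = 1*19 + 1, so a_2 = 1.
  19 = 19*1 + 0, so a_3 = 19.
so x = [3; 1, 1, 19].
Convergents (p_i = a_i*p_{i-1} + p_{i-2}, q_i = a_i*q_{i-1} + q_{i-2} with p_{-2}=0, p_{-1}=1, q_{-2}=1, q_{-1}=0), until the denominator exceeds 11:
  i=0: a_0=3, p_0 = 3*1 + 0 = 3, q_0 = 3*0 + 1 = 1.
  i=1: a_1=1, p_1 = 1*3 + 1 = 4, q_1 = 1*1 + 0 = 1.
  i=2: a_2=1, p_2 = 1*4 + 3 = 7, q_2 = 1*1 + 1 = 2.
  i=3: a_3=19, p_3 = 19*7 + 4 = 137, q_3 = 19*2 + 1 = 39.
q_3 = 39 > 11, so the last convergent with denominator <= 11 is p_2/q_2 = 7/2.
The closest fraction with denominator <= 11 is either p_2/q_2 or the intermediate fraction (k*p_2 + p_1)/(k*q_2 + q_1) with the largest k >= 1 whose denominator stays <= 11; these approach x as k grows, and every other convergent or intermediate fraction in range is farther away.
Largest k: floor((11 - q_1)/q_2) = floor((11 - 1)/2) = 5.
That gives (5*7 + 4)/(5*2 + 1) = 39/11.
Compare the errors: |x - 7/2| = |137*2 - 7*39|/(39*2) = 1/78, and |x - 39/11| = |137*11 - 39*39|/(39*11) = 14/429.
Cross-multiplying, 1*429 = 429 < 1092 = 14*78, so 1/78 is smaller: the convergent 7/2 is closer to x than 39/11.

7/2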